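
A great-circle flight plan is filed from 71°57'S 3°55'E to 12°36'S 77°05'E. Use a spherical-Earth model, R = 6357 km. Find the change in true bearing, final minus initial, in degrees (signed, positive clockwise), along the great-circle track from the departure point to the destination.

-59.8°

At departure: θ₁ = atan2(sin Δλ cos φ₂, cos φ₁ sin φ₂ − sin φ₁ cos φ₂ cos Δλ) = 77.85°
At arrival: θ₂ = atan2(sin Δλ cos φ₁, −cos φ₂ sin φ₁ + sin φ₂ cos φ₁ cos Δλ) = 18.08°
Δθ = θ₂ − θ₁ = -59.8°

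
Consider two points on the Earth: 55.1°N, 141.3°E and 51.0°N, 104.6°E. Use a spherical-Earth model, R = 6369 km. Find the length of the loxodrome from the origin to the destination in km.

2492 km

Rhumb course C = atan2(Δλ, Δψ) with Δψ = ln[tan(π/4+φ₂/2)/tan(π/4+φ₁/2)] = -0.1192, Δλ = -0.6405 → C = 259.46°
d = R·|Δφ| / |cos C| = 6369·0.07156 / 0.18289 = 2492 km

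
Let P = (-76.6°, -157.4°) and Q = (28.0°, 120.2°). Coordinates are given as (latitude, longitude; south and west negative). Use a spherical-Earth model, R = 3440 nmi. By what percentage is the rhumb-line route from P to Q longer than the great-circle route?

Great circle: σ = 2.0149 rad → d_gc = Rσ = 6931.2 nmi
Rhumb: Δφ = +1.8256, Δλ = -1.4382, Δψ = +2.6509, q = Δφ/Δψ = 0.6887 → d_rh = R√(Δφ²+q²Δλ²) = 7144.8 nmi
Excess = (7144.8 − 6931.2) / 6931.2 = 213.6 / 6931.2 = 3.08% ≈ 3.1%

3.1%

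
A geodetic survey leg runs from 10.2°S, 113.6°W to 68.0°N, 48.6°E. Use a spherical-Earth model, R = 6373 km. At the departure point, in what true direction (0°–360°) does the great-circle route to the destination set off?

7.7°

N = sin Δλ·cos φ₂ = +0.1145;  D = cos φ₁ sin φ₂ − sin φ₁ cos φ₂ cos Δλ = +0.8494
initial course = atan2(N, D) = 7.68°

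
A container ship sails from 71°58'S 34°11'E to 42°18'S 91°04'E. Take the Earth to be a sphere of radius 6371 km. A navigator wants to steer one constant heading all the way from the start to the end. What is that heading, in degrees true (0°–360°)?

44.1°

Δψ = ln[tan(π/4+φ₂/2)/tan(π/4+φ₁/2)] = +1.0246
Δλ = +0.9928 rad (taken the short way round)
course = atan2(Δλ, Δψ) = 44.10°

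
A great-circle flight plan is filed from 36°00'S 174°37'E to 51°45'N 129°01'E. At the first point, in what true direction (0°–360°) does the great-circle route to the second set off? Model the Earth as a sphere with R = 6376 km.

N = sin Δλ·cos φ₂ = -0.4423;  D = cos φ₁ sin φ₂ − sin φ₁ cos φ₂ cos Δλ = +0.8899
initial course = atan2(N, D) = 333.57°

333.6°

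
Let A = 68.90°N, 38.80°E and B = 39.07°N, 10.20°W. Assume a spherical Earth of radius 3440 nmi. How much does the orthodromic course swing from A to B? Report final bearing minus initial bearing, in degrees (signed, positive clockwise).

At departure: θ₁ = atan2(sin Δλ cos φ₂, cos φ₁ sin φ₂ − sin φ₁ cos φ₂ cos Δλ) = 247.03°
At arrival: θ₂ = atan2(sin Δλ cos φ₁, −cos φ₂ sin φ₁ + sin φ₂ cos φ₁ cos Δλ) = 205.27°
Δθ = θ₂ − θ₁ = -41.8°

-41.8°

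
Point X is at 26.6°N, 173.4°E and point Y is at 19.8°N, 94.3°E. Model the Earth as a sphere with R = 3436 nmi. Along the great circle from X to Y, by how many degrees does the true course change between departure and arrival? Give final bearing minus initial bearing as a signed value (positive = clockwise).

At departure: θ₁ = atan2(sin Δλ cos φ₂, cos φ₁ sin φ₂ − sin φ₁ cos φ₂ cos Δλ) = 283.58°
At arrival: θ₂ = atan2(sin Δλ cos φ₁, −cos φ₂ sin φ₁ + sin φ₂ cos φ₁ cos Δλ) = 247.48°
Δθ = θ₂ − θ₁ = -36.1°

-36.1°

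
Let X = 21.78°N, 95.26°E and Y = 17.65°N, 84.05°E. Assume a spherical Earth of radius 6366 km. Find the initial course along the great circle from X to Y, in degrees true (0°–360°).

θ = atan2( sin Δλ·cos φ₂ ,  cos φ₁ sin φ₂ − sin φ₁ cos φ₂ cos Δλ )
  = atan2(-0.1853, -0.0653) = 250.59°

250.6°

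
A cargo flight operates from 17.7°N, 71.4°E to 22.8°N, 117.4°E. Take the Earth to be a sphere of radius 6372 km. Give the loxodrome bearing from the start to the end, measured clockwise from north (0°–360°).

Meridional parts: M(φ₁)=+0.3140, M(φ₂)=+0.4089 → ΔM = +0.0949;  Δλ = +0.8029 rad
tan C = Δλ / ΔM = +8.4586 → C = 83.26°

83.3°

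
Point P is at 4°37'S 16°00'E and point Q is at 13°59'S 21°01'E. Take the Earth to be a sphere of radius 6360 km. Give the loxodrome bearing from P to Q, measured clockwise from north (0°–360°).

Meridional parts: M(φ₁)=-0.0807, M(φ₂)=-0.2465 → ΔM = -0.1659;  Δλ = +0.0876 rad
tan C = Δλ / ΔM = -0.5279 → C = 152.17°

152.2°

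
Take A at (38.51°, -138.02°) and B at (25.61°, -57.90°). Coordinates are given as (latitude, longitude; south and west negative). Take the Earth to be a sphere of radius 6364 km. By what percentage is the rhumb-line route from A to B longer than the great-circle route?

2.7%

Great circle: σ = 1.1699 rad → d_gc = Rσ = 7445.5 km
Rhumb: Δφ = -0.2251, Δλ = +1.3984, Δψ = -0.2667, q = Δφ/Δψ = 0.8443 → d_rh = R√(Δφ²+q²Δλ²) = 7648.8 km
Excess = (7648.8 − 7445.5) / 7445.5 = 203.3 / 7445.5 = 2.73% ≈ 2.7%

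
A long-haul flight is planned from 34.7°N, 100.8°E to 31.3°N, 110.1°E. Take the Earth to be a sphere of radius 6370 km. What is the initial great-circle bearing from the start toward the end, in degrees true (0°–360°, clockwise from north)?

θ = atan2( sin Δλ·cos φ₂ ,  cos φ₁ sin φ₂ − sin φ₁ cos φ₂ cos Δλ )
  = atan2(+0.1381, -0.0529) = 110.97°

111.0°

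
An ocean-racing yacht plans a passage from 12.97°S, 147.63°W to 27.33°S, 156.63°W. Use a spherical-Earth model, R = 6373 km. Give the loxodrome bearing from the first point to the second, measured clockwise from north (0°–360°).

Meridional parts: M(φ₁)=-0.2283, M(φ₂)=-0.4962 → ΔM = -0.2679;  Δλ = -0.1571 rad
tan C = Δλ / ΔM = +0.5864 → C = 210.39°

210.4°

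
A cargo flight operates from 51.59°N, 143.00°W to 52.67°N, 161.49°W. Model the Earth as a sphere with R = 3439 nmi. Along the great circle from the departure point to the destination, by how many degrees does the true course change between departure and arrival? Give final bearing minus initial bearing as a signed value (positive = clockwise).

-14.6°

At departure: θ₁ = atan2(sin Δλ cos φ₂, cos φ₁ sin φ₂ − sin φ₁ cos φ₂ cos Δλ) = 282.71°
At arrival: θ₂ = atan2(sin Δλ cos φ₁, −cos φ₂ sin φ₁ + sin φ₂ cos φ₁ cos Δλ) = 268.07°
Δθ = θ₂ − θ₁ = -14.6°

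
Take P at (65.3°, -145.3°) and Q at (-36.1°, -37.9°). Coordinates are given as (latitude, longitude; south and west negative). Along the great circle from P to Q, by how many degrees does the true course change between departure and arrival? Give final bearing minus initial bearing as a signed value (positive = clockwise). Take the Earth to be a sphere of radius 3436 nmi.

At departure: θ₁ = atan2(sin Δλ cos φ₂, cos φ₁ sin φ₂ − sin φ₁ cos φ₂ cos Δλ) = 91.98°
At arrival: θ₂ = atan2(sin Δλ cos φ₁, −cos φ₂ sin φ₁ + sin φ₂ cos φ₁ cos Δλ) = 148.88°
Δθ = θ₂ − θ₁ = +56.9°

+56.9°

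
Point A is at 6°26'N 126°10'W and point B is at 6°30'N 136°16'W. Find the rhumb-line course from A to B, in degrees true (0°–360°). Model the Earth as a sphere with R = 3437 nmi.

270.4°

Δψ = ln[tan(π/4+φ₂/2)/tan(π/4+φ₁/2)] = +0.0012
Δλ = -0.1763 rad (taken the short way round)
course = atan2(Δλ, Δψ) = 270.38°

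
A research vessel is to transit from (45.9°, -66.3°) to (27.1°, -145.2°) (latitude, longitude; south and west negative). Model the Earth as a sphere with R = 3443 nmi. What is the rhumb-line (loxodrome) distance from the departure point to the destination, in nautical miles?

Δψ = ln[tan(π/4+φ₂/2)/tan(π/4+φ₁/2)] = -0.4121;  Δφ = -0.3281 rad,  Δλ = -1.3771 rad
q = Δφ/Δψ = 0.7962
d = R·√(Δφ² + q²Δλ²) = 3443·1.14451 = 3941 nmi

3941 nmi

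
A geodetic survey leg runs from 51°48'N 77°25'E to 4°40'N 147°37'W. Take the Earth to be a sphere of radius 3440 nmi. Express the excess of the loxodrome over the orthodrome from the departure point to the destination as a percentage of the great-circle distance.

9.8%

Great circle: σ = 1.9516 rad → d_gc = Rσ = 6713.4 nmi
Rhumb: Δφ = -0.8226, Δλ = +2.3556, Δψ = -0.9790, q = Δφ/Δψ = 0.8403 → d_rh = R√(Δφ²+q²Δλ²) = 7373.9 nmi
Excess = (7373.9 − 6713.4) / 6713.4 = 660.5 / 6713.4 = 9.84% ≈ 9.8%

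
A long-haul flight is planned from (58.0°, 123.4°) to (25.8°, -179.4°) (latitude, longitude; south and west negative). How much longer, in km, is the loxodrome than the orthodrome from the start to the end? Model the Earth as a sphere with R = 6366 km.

Great circle: cos σ = sin φ₁ sin φ₂ + cos φ₁ cos φ₂ cos Δλ,  σ = 0.8924 rad → d_gc = 5681.0 km
Rhumb line: Δψ = -0.7828, q = Δφ/Δψ = 0.7179, d_rh = R√(Δφ²+q²Δλ²) = 5798.0 km
Excess = 5798.0 − 5681.0 = 117.0 ≈ 117 km

117 km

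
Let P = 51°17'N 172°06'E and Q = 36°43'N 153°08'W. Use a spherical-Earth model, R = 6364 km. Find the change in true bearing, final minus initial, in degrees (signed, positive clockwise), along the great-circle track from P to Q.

+24.7°

At departure: θ₁ = atan2(sin Δλ cos φ₂, cos φ₁ sin φ₂ − sin φ₁ cos φ₂ cos Δλ) = 107.01°
At arrival: θ₂ = atan2(sin Δλ cos φ₁, −cos φ₂ sin φ₁ + sin φ₂ cos φ₁ cos Δλ) = 131.74°
Δθ = θ₂ − θ₁ = +24.7°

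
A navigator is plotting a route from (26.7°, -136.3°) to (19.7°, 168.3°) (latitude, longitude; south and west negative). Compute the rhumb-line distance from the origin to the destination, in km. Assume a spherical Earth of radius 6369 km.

Δψ = ln[tan(π/4+φ₂/2)/tan(π/4+φ₁/2)] = -0.1330;  Δφ = -0.1222 rad,  Δλ = -0.9669 rad
q = Δφ/Δψ = 0.9184
d = R·√(Δφ² + q²Δλ²) = 6369·0.89633 = 5709 km

5709 km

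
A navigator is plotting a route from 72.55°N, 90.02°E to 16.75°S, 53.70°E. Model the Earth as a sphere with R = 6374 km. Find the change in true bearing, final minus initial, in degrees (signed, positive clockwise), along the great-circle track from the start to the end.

-24.3°

At departure: θ₁ = atan2(sin Δλ cos φ₂, cos φ₁ sin φ₂ − sin φ₁ cos φ₂ cos Δλ) = 214.59°
At arrival: θ₂ = atan2(sin Δλ cos φ₁, −cos φ₂ sin φ₁ + sin φ₂ cos φ₁ cos Δλ) = 190.24°
Δθ = θ₂ − θ₁ = -24.3°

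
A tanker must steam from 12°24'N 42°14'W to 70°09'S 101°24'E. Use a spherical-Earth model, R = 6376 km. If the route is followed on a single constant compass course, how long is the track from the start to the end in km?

14909 km

Rhumb course C = atan2(Δλ, Δψ) with Δψ = ln[tan(π/4+φ₂/2)/tan(π/4+φ₁/2)] = -1.9612, Δλ = +2.5069 → C = 128.04°
d = R·|Δφ| / |cos C| = 6376·1.44077 / 0.61618 = 14909 km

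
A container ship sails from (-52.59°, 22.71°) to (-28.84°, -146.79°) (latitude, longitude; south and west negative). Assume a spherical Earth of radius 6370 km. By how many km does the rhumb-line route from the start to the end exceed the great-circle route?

Great circle: cos σ = sin φ₁ sin φ₂ + cos φ₁ cos φ₂ cos Δλ,  σ = 1.7114 rad → d_gc = 10901.4 km
Rhumb line: Δψ = +0.5569, q = Δφ/Δψ = 0.7443, d_rh = R√(Δφ²+q²Δλ²) = 14272.0 km
Excess = 14272.0 − 10901.4 = 3370.6 ≈ 3371 km

3371 km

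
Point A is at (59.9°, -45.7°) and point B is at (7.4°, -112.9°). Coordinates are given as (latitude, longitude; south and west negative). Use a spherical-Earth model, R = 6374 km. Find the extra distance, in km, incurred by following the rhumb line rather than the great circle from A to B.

179 km

Great circle: cos σ = sin φ₁ sin φ₂ + cos φ₁ cos φ₂ cos Δλ,  σ = 1.2617 rad → d_gc = 8042.4 km
Rhumb line: Δψ = -1.1840, q = Δφ/Δψ = 0.7739, d_rh = R√(Δφ²+q²Δλ²) = 8221.1 km
Excess = 8221.1 − 8042.4 = 178.7 ≈ 179 km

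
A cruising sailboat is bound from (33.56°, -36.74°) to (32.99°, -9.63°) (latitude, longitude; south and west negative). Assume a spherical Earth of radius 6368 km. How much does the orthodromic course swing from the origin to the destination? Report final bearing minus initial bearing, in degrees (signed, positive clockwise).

+15.1°

At departure: θ₁ = atan2(sin Δλ cos φ₂, cos φ₁ sin φ₂ − sin φ₁ cos φ₂ cos Δλ) = 83.88°
At arrival: θ₂ = atan2(sin Δλ cos φ₁, −cos φ₂ sin φ₁ + sin φ₂ cos φ₁ cos Δλ) = 98.95°
Δθ = θ₂ − θ₁ = +15.1°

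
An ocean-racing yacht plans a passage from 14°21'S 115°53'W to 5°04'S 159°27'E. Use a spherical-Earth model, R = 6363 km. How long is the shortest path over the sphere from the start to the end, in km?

Haversine: a = sin²(Δφ/2)+cos φ₁ cos φ₂ sin²(Δλ/2) = 0.44421;  σ = 2·atan2(√a,√(1−a))
σ = 83.593° → d = Rσ = 6363·1.45898 = 9283 km

9283 km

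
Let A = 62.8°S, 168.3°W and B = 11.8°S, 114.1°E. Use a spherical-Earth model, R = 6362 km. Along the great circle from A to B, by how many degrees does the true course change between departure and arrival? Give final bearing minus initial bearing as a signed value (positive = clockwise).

+56.7°

At departure: θ₁ = atan2(sin Δλ cos φ₂, cos φ₁ sin φ₂ − sin φ₁ cos φ₂ cos Δλ) = 275.58°
At arrival: θ₂ = atan2(sin Δλ cos φ₁, −cos φ₂ sin φ₁ + sin φ₂ cos φ₁ cos Δλ) = 332.31°
Δθ = θ₂ − θ₁ = +56.7°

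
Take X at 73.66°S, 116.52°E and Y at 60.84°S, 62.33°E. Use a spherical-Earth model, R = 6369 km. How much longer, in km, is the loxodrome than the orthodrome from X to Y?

Great circle: cos σ = sin φ₁ sin φ₂ + cos φ₁ cos φ₂ cos Δλ,  σ = 0.4073 rad → d_gc = 2594.04 km
Rhumb line: Δψ = +0.5943, q = Δφ/Δψ = 0.3765, d_rh = R√(Δφ²+q²Δλ²) = 2678.52 km
Excess = 2678.52 − 2594.04 = 84.48 ≈ 84 km

84 km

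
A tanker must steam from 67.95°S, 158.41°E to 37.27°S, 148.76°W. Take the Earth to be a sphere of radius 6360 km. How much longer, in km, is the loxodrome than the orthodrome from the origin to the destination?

111 km

Great circle: cos σ = sin φ₁ sin φ₂ + cos φ₁ cos φ₂ cos Δλ,  σ = 0.7351 rad → d_gc = 4675.1 km
Rhumb line: Δψ = +0.9337, q = Δφ/Δψ = 0.5735, d_rh = R√(Δφ²+q²Δλ²) = 4786.2 km
Excess = 4786.2 − 4675.1 = 111.1 ≈ 111 km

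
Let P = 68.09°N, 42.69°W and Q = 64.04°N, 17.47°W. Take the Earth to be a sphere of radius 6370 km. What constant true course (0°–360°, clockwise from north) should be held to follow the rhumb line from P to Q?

111.6°

Δψ = ln[tan(π/4+φ₂/2)/tan(π/4+φ₁/2)] = -0.1746
Δλ = +0.4402 rad (taken the short way round)
course = atan2(Δλ, Δψ) = 111.64°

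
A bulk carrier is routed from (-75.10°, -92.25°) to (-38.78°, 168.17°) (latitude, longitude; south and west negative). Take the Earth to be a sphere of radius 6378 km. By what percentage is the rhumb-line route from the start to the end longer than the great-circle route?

10.1%

Great circle: σ = 0.9620 rad → d_gc = Rσ = 6135.4 km
Rhumb: Δφ = +0.6339, Δλ = -1.7380, Δψ = +1.2990, q = Δφ/Δψ = 0.4880 → d_rh = R√(Δφ²+q²Δλ²) = 6753.3 km
Excess = (6753.3 − 6135.4) / 6135.4 = 617.9 / 6135.4 = 10.07% ≈ 10.1%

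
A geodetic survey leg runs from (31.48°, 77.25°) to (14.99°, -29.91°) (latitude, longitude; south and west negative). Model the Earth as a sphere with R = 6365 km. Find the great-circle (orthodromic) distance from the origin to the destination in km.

Haversine: a = sin²(Δφ/2)+cos φ₁ cos φ₂ sin²(Δλ/2) = 0.55399;  σ = 2·atan2(√a,√(1−a))
σ = 96.199° → d = Rσ = 6365·1.67900 = 10687 km

10687 km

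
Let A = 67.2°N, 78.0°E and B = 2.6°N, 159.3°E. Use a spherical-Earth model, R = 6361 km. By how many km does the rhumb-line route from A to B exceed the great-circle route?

354 km

Great circle: cos σ = sin φ₁ sin φ₂ + cos φ₁ cos φ₂ cos Δλ,  σ = 1.4703 rad → d_gc = 9352.3 km
Rhumb line: Δψ = -1.5559, q = Δφ/Δψ = 0.7246, d_rh = R√(Δφ²+q²Δλ²) = 9706.5 km
Excess = 9706.5 − 9352.3 = 354.2 ≈ 354 km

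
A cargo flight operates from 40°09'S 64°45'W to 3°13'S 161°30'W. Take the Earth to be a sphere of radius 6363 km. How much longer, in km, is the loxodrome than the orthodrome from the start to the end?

245 km

Great circle: cos σ = sin φ₁ sin φ₂ + cos φ₁ cos φ₂ cos Δλ,  σ = 1.6243 rad → d_gc = 10335.68 km
Rhumb line: Δψ = +0.7102, q = Δφ/Δψ = 0.9077, d_rh = R√(Δφ²+q²Δλ²) = 10580.21 km
Excess = 10580.21 − 10335.68 = 244.53 ≈ 245 km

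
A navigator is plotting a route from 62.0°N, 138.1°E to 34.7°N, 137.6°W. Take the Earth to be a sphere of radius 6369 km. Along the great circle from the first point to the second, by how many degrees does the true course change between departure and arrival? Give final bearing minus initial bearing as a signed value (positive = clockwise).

+69.7°

Initial bearing θ₁ = atan2(sin Δλ cos φ₂, cos φ₁ sin φ₂ − sin φ₁ cos φ₂ cos Δλ) = 76.58°
Final bearing θ₂ = (initial bearing from the destination back to the start) + 180° = 146.26°
Δθ = θ₂ − θ₁ = +69.7°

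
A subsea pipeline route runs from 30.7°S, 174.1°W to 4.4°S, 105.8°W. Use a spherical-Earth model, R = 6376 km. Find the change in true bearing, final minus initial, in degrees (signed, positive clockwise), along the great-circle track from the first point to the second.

Initial bearing θ₁ = atan2(sin Δλ cos φ₂, cos φ₁ sin φ₂ − sin φ₁ cos φ₂ cos Δλ) = 82.48°
Final bearing θ₂ = (initial bearing from the destination back to the start) + 180° = 58.76°
Δθ = θ₂ − θ₁ = -23.7°

-23.7°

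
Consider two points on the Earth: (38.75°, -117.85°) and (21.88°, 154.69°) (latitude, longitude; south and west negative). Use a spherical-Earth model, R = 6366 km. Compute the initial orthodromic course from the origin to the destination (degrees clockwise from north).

θ = atan2( sin Δλ·cos φ₂ ,  cos φ₁ sin φ₂ − sin φ₁ cos φ₂ cos Δλ )
  = atan2(-0.9271, +0.2649) = 285.95°

285.9°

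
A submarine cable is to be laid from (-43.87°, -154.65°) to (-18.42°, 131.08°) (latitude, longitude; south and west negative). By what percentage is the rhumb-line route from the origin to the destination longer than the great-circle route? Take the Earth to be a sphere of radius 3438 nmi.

2.2%

Great circle: σ = 1.1545 rad → d_gc = Rσ = 3969.0 nmi
Rhumb: Δφ = +0.4442, Δλ = -1.2963, Δψ = +0.5266, q = Δφ/Δψ = 0.8435 → d_rh = R√(Δφ²+q²Δλ²) = 4057.6 nmi
Excess = (4057.6 − 3969.0) / 3969.0 = 88.6 / 3969.0 = 2.23% ≈ 2.2%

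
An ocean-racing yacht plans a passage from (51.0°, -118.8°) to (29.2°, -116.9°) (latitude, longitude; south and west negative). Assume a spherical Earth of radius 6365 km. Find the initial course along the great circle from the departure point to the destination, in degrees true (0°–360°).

θ = atan2( sin Δλ·cos φ₂ ,  cos φ₁ sin φ₂ − sin φ₁ cos φ₂ cos Δλ )
  = atan2(+0.0289, -0.3710) = 175.54°

175.5°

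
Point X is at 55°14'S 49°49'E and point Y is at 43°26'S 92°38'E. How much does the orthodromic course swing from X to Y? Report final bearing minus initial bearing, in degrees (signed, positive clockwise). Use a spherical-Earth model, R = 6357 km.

-33.3°

At departure: θ₁ = atan2(sin Δλ cos φ₂, cos φ₁ sin φ₂ − sin φ₁ cos φ₂ cos Δλ) = 84.73°
At arrival: θ₂ = atan2(sin Δλ cos φ₁, −cos φ₂ sin φ₁ + sin φ₂ cos φ₁ cos Δλ) = 51.44°
Δθ = θ₂ − θ₁ = -33.3°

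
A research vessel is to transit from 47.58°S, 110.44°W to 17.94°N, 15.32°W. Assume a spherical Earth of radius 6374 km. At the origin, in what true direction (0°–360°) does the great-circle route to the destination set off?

81.3°

N = sin Δλ·cos φ₂ = +0.9476;  D = cos φ₁ sin φ₂ − sin φ₁ cos φ₂ cos Δλ = +0.1451
initial course = atan2(N, D) = 81.29°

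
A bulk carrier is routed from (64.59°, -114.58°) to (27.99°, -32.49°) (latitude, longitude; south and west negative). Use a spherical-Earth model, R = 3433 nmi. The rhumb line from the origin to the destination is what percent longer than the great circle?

5.3%

Great circle: σ = 1.0746 rad → d_gc = Rσ = 3689.2 nmi
Rhumb: Δφ = -0.6388, Δλ = +1.4327, Δψ = -0.9805, q = Δφ/Δψ = 0.6515 → d_rh = R√(Δφ²+q²Δλ²) = 3883.1 nmi
Excess = (3883.1 − 3689.2) / 3689.2 = 193.9 / 3689.2 = 5.26% ≈ 5.3%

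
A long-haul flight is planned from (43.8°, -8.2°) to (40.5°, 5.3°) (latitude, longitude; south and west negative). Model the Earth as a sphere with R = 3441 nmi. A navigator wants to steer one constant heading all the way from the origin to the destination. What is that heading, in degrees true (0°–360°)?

Meridional parts: M(φ₁)=+0.8521, M(φ₂)=+0.7743 → ΔM = -0.0777;  Δλ = +0.2356 rad
tan C = Δλ / ΔM = -3.0319 → C = 108.25°

108.3°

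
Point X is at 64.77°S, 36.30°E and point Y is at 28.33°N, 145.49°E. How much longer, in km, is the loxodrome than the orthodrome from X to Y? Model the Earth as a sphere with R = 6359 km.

Great circle: cos σ = sin φ₁ sin φ₂ + cos φ₁ cos φ₂ cos Δλ,  σ = 2.1563 rad → d_gc = 13711.8 km
Rhumb line: Δψ = +2.0129, q = Δφ/Δψ = 0.8072, d_rh = R√(Δφ²+q²Δλ²) = 14228.9 km
Excess = 14228.9 − 13711.8 = 517.1 ≈ 517 km

517 km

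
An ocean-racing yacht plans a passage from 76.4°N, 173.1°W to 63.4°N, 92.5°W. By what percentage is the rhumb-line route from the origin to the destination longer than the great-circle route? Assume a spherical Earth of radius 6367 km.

7.7%

Great circle: σ = 0.4815 rad → d_gc = Rσ = 3066.0 km
Rhumb: Δφ = -0.2269, Δλ = +1.4067, Δψ = -0.6843, q = Δφ/Δψ = 0.3316 → d_rh = R√(Δφ²+q²Δλ²) = 3302.4 km
Excess = (3302.4 − 3066.0) / 3066.0 = 236.4 / 3066.0 = 7.71% ≈ 7.7%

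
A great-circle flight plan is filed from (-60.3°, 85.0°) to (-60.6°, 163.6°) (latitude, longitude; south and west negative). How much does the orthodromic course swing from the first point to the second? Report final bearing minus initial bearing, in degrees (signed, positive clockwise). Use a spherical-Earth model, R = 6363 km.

-70.9°

At departure: θ₁ = atan2(sin Δλ cos φ₂, cos φ₁ sin φ₂ − sin φ₁ cos φ₂ cos Δλ) = 125.82°
At arrival: θ₂ = atan2(sin Δλ cos φ₁, −cos φ₂ sin φ₁ + sin φ₂ cos φ₁ cos Δλ) = 54.92°
Δθ = θ₂ − θ₁ = -70.9°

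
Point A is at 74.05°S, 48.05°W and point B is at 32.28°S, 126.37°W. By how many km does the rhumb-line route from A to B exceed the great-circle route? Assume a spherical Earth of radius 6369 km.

Great circle: cos σ = sin φ₁ sin φ₂ + cos φ₁ cos φ₂ cos Δλ,  σ = 0.9758 rad → d_gc = 6214.7 km
Rhumb line: Δψ = +1.3696, q = Δφ/Δψ = 0.5323, d_rh = R√(Δφ²+q²Δλ²) = 6560.0 km
Excess = 6560.0 − 6214.7 = 345.3 ≈ 345 km

345 km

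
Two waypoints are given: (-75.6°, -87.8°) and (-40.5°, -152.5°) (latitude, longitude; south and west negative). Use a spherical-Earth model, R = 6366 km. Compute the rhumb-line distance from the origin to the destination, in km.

5175 km

Δψ = ln[tan(π/4+φ₂/2)/tan(π/4+φ₁/2)] = +1.2945;  Δφ = +0.6126 rad,  Δλ = -1.1292 rad
q = Δφ/Δψ = 0.4732
d = R·√(Δφ² + q²Δλ²) = 6366·0.81294 = 5175 km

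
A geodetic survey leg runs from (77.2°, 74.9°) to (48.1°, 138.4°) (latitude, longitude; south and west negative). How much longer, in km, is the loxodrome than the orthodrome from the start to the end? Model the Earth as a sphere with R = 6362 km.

Great circle: cos σ = sin φ₁ sin φ₂ + cos φ₁ cos φ₂ cos Δλ,  σ = 0.6570 rad → d_gc = 4179.8 km
Rhumb line: Δψ = -1.2277, q = Δφ/Δψ = 0.4137, d_rh = R√(Δφ²+q²Δλ²) = 4353.1 km
Excess = 4353.1 − 4179.8 = 173.3 ≈ 173 km

173 km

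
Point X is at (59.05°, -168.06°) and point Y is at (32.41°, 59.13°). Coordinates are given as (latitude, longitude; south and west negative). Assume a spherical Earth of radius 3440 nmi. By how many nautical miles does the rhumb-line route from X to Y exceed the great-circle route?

Great circle: cos σ = sin φ₁ sin φ₂ + cos φ₁ cos φ₂ cos Δλ,  σ = 1.4054 rad → d_gc = 4834.7 nmi
Rhumb line: Δψ = -0.6858, q = Δφ/Δψ = 0.6780, d_rh = R√(Δφ²+q²Δλ²) = 5637.9 nmi
Excess = 5637.9 − 4834.7 = 803.2 ≈ 803 nmi

803 nmi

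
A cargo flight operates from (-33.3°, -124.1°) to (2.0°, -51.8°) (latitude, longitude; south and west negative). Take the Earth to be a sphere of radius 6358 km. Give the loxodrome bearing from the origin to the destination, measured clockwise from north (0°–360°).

Meridional parts: M(φ₁)=-0.6170, M(φ₂)=+0.0349 → ΔM = +0.6519;  Δλ = +1.2619 rad
tan C = Δλ / ΔM = +1.9357 → C = 62.68°

62.7°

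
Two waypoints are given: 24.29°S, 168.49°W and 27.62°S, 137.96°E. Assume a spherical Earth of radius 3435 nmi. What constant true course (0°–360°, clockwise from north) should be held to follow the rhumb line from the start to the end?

Δψ = ln[tan(π/4+φ₂/2)/tan(π/4+φ₁/2)] = -0.0647
Δλ = -0.9346 rad (taken the short way round)
course = atan2(Δλ, Δψ) = 266.04°

266.0°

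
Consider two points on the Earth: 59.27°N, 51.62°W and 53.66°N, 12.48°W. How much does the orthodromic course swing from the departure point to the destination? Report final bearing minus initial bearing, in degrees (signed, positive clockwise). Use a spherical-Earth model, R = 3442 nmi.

+33.0°

At departure: θ₁ = atan2(sin Δλ cos φ₂, cos φ₁ sin φ₂ − sin φ₁ cos φ₂ cos Δλ) = 87.47°
At arrival: θ₂ = atan2(sin Δλ cos φ₁, −cos φ₂ sin φ₁ + sin φ₂ cos φ₁ cos Δλ) = 120.52°
Δθ = θ₂ − θ₁ = +33.0°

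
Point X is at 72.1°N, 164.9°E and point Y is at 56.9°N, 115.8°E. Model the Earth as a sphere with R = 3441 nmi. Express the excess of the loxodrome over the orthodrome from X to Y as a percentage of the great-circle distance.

Great circle: σ = 0.4345 rad → d_gc = Rσ = 1495.2 nmi
Rhumb: Δφ = -0.2653, Δλ = -0.8570, Δψ = -0.6349, q = Δφ/Δψ = 0.4178 → d_rh = R√(Δφ²+q²Δλ²) = 1533.4 nmi
Excess = (1533.4 − 1495.2) / 1495.2 = 38.2 / 1495.2 = 2.555% ≈ 2.6%

2.6%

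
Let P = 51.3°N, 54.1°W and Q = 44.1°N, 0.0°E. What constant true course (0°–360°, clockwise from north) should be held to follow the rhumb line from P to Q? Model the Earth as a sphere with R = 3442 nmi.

101.2°

Δψ = ln[tan(π/4+φ₂/2)/tan(π/4+φ₁/2)] = -0.1871
Δλ = +0.9442 rad (taken the short way round)
course = atan2(Δλ, Δψ) = 101.21°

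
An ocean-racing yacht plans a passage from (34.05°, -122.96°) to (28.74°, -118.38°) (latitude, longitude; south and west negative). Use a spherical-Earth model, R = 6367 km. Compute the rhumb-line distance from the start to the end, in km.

733 km

Rhumb course C = atan2(Δλ, Δψ) with Δψ = ln[tan(π/4+φ₂/2)/tan(π/4+φ₁/2)] = -0.1086, Δλ = +0.0799 → C = 143.65°
d = R·|Δφ| / |cos C| = 6367·0.09268 / 0.80546 = 733 km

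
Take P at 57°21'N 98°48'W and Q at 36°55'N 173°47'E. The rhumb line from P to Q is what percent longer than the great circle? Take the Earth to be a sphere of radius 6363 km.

Great circle: σ = 1.0179 rad → d_gc = Rσ = 6476.7 km
Rhumb: Δφ = -0.3566, Δλ = -1.5257, Δψ = -0.5338, q = Δφ/Δψ = 0.6681 → d_rh = R√(Δφ²+q²Δλ²) = 6871.7 km
Excess = (6871.7 − 6476.7) / 6476.7 = 395.0 / 6476.7 = 6.10% ≈ 6.1%

6.1%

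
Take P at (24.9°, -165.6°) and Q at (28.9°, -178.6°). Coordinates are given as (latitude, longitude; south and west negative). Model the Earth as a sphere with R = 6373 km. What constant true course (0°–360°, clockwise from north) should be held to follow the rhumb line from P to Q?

289.0°

Δψ = ln[tan(π/4+φ₂/2)/tan(π/4+φ₁/2)] = +0.0783
Δλ = -0.2269 rad (taken the short way round)
course = atan2(Δλ, Δψ) = 289.04°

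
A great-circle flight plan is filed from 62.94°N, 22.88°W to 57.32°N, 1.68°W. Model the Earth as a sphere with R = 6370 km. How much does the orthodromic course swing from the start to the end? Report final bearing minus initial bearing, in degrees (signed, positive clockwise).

At departure: θ₁ = atan2(sin Δλ cos φ₂, cos φ₁ sin φ₂ − sin φ₁ cos φ₂ cos Δλ) = 108.51°
At arrival: θ₂ = atan2(sin Δλ cos φ₁, −cos φ₂ sin φ₁ + sin φ₂ cos φ₁ cos Δλ) = 126.97°
Δθ = θ₂ − θ₁ = +18.5°

+18.5°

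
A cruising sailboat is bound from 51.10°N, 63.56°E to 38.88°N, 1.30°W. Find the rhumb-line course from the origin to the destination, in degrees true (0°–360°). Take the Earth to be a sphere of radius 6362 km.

Δψ = ln[tan(π/4+φ₂/2)/tan(π/4+φ₁/2)] = -0.3033
Δλ = -1.1320 rad (taken the short way round)
course = atan2(Δλ, Δψ) = 255.00°

255.0°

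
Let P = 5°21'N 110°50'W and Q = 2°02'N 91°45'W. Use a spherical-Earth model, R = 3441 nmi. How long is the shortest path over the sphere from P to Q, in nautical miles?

Haversine: a = sin²(Δφ/2)+cos φ₁ cos φ₂ sin²(Δλ/2) = 0.02818;  σ = 2·atan2(√a,√(1−a))
σ = 19.327° → d = Rσ = 3441·0.33733 = 1161 nmi

1161 nmi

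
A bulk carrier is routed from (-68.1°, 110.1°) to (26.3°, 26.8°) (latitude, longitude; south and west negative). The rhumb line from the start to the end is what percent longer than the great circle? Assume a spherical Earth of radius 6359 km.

Great circle: σ = 1.9521 rad → d_gc = Rσ = 12413.1 km
Rhumb: Δφ = +1.6476, Δλ = -1.4539, Δψ = +2.1187, q = Δφ/Δψ = 0.7777 → d_rh = R√(Δφ²+q²Δλ²) = 12706.6 km
Excess = (12706.6 − 12413.1) / 12413.1 = 293.5 / 12413.1 = 2.36% ≈ 2.4%

2.4%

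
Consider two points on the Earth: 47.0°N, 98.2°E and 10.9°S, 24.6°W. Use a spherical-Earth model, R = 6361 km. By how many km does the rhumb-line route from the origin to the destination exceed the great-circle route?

520 km

Great circle: cos σ = sin φ₁ sin φ₂ + cos φ₁ cos φ₂ cos Δλ,  σ = 2.0956 rad → d_gc = 13330.34 km
Rhumb line: Δψ = -1.1230, q = Δφ/Δψ = 0.8998, d_rh = R√(Δφ²+q²Δλ²) = 13849.85 km
Excess = 13849.85 − 13330.34 = 519.51 ≈ 520 km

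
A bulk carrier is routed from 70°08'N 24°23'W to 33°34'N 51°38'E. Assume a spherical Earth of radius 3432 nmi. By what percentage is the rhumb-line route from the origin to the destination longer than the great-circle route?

Great circle: σ = 0.9417 rad → d_gc = Rσ = 3231.9 nmi
Rhumb: Δφ = -0.6382, Δλ = +1.3267, Δψ = -1.1197, q = Δφ/Δψ = 0.5700 → d_rh = R√(Δφ²+q²Δλ²) = 3396.1 nmi
Excess = (3396.1 − 3231.9) / 3231.9 = 164.2 / 3231.9 = 5.08% ≈ 5.1%

5.1%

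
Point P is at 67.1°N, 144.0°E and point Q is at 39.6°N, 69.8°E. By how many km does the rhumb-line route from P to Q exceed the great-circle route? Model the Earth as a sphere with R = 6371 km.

265 km

Great circle: cos σ = sin φ₁ sin φ₂ + cos φ₁ cos φ₂ cos Δλ,  σ = 0.8382 rad → d_gc = 5340.0 km
Rhumb line: Δψ = -0.8430, q = Δφ/Δψ = 0.5694, d_rh = R√(Δφ²+q²Δλ²) = 5605.2 km
Excess = 5605.2 − 5340.0 = 265.2 ≈ 265 km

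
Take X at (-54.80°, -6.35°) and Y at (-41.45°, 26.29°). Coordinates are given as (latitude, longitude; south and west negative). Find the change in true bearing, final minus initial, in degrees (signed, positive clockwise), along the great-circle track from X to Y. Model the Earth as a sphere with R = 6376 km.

At departure: θ₁ = atan2(sin Δλ cos φ₂, cos φ₁ sin φ₂ − sin φ₁ cos φ₂ cos Δλ) = 71.64°
At arrival: θ₂ = atan2(sin Δλ cos φ₁, −cos φ₂ sin φ₁ + sin φ₂ cos φ₁ cos Δλ) = 46.88°
Δθ = θ₂ − θ₁ = -24.8°

-24.8°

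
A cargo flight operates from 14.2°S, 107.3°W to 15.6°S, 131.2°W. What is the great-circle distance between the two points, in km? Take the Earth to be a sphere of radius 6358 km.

2566 km

cos σ = sin φ₁ sin φ₂ + cos φ₁ cos φ₂ cos Δλ
      = sin(-14.20°)sin(-15.60°) + cos(-14.20°)cos(-15.60°)cos(-23.90°) = 0.9196
σ = 23.127° → d = Rσ = 6358·0.40364 = 2566 km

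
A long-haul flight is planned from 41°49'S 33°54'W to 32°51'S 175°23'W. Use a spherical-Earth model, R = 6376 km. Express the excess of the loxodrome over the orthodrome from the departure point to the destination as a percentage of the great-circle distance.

15.7%

Great circle: σ = 1.6994 rad → d_gc = Rσ = 10835.1 km
Rhumb: Δφ = +0.1565, Δλ = -2.4694, Δψ = +0.1973, q = Δφ/Δψ = 0.7934 → d_rh = R√(Δφ²+q²Δλ²) = 12530.9 km
Excess = (12530.9 − 10835.1) / 10835.1 = 1695.8 / 10835.1 = 15.651% ≈ 15.7%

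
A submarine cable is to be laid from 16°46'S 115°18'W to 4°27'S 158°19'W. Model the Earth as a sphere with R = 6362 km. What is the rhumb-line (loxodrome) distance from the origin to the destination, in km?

4881 km

Δψ = ln[tan(π/4+φ₂/2)/tan(π/4+φ₁/2)] = +0.2192;  Δφ = +0.2150 rad,  Δλ = -0.7508 rad
q = Δφ/Δψ = 0.9809
d = R·√(Δφ² + q²Δλ²) = 6362·0.76716 = 4881 km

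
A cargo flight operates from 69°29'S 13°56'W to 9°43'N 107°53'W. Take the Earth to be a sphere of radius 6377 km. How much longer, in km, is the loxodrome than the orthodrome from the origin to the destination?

Great circle: cos σ = sin φ₁ sin φ₂ + cos φ₁ cos φ₂ cos Δλ,  σ = 1.7537 rad → d_gc = 11183.2 km
Rhumb line: Δψ = +1.8798, q = Δφ/Δψ = 0.7354, d_rh = R√(Δφ²+q²Δλ²) = 11697.4 km
Excess = 11697.4 − 11183.2 = 514.2 ≈ 514 km

514 km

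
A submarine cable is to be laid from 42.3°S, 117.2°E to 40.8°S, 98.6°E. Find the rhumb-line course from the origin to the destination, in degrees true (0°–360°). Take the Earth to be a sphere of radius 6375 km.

276.2°

Meridional parts: M(φ₁)=-0.8162, M(φ₂)=-0.7812 → ΔM = +0.0350;  Δλ = -0.3246 rad
tan C = Δλ / ΔM = -9.2792 → C = 276.15°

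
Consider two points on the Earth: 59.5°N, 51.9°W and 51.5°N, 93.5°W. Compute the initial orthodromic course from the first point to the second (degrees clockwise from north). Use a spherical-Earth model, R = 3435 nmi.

θ = atan2( sin Δλ·cos φ₂ ,  cos φ₁ sin φ₂ − sin φ₁ cos φ₂ cos Δλ )
  = atan2(-0.4133, -0.0039) = 269.46°

269.5°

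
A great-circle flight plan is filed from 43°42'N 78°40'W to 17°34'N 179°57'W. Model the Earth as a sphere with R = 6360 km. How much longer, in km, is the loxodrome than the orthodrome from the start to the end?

Great circle: cos σ = sin φ₁ sin φ₂ + cos φ₁ cos φ₂ cos Δλ,  σ = 1.4971 rad → d_gc = 9521.4 km
Rhumb line: Δψ = -0.5381, q = Δφ/Δψ = 0.8476, d_rh = R√(Δφ²+q²Δλ²) = 9961.0 km
Excess = 9961.0 − 9521.4 = 439.6 ≈ 440 km

440 km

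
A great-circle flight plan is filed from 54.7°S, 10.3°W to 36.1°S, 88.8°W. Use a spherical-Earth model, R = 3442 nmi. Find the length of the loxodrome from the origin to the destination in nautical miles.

3452 nmi

Δψ = ln[tan(π/4+φ₂/2)/tan(π/4+φ₁/2)] = +0.4687;  Δφ = +0.3246 rad,  Δλ = -1.3701 rad
q = Δφ/Δψ = 0.6926
d = R·√(Δφ² + q²Δλ²) = 3442·1.00293 = 3452 nmi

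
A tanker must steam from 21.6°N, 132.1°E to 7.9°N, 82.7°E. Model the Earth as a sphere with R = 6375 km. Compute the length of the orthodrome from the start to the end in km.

5504 km

cos σ = sin φ₁ sin φ₂ + cos φ₁ cos φ₂ cos Δλ
      = sin(21.60°)sin(7.90°) + cos(21.60°)cos(7.90°)cos(-49.40°) = 0.6499
σ = 49.464° → d = Rσ = 6375·0.86331 = 5504 km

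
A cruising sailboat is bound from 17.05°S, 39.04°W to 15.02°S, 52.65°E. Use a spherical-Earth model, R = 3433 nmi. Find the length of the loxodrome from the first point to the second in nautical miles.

5281 nmi

Δψ = ln[tan(π/4+φ₂/2)/tan(π/4+φ₁/2)] = +0.0369;  Δφ = +0.0354 rad,  Δλ = +1.6003 rad
q = Δφ/Δψ = 0.9610
d = R·√(Δφ² + q²Δλ²) = 3433·1.53834 = 5281 nmi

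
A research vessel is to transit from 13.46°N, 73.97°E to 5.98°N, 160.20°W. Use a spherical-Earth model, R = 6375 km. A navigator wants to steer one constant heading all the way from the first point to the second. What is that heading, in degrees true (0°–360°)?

Δψ = ln[tan(π/4+φ₂/2)/tan(π/4+φ₁/2)] = -0.1326
Δλ = +2.1961 rad (taken the short way round)
course = atan2(Δλ, Δψ) = 93.45°

93.5°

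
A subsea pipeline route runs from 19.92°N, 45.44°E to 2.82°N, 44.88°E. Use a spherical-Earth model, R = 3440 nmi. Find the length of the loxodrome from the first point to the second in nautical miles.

1027 nmi

Rhumb course C = atan2(Δλ, Δψ) with Δψ = ln[tan(π/4+φ₂/2)/tan(π/4+φ₁/2)] = -0.3057, Δλ = -0.0098 → C = 181.83°
d = R·|Δφ| / |cos C| = 3440·0.29845 / 0.99949 = 1027 nmi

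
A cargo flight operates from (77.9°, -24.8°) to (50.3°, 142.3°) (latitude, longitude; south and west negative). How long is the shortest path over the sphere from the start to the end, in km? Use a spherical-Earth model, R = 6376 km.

5737 km

cos σ = sin φ₁ sin φ₂ + cos φ₁ cos φ₂ cos Δλ
      = sin(77.90°)sin(50.30°) + cos(77.90°)cos(50.30°)cos(167.10°) = 0.6218
σ = 51.553° → d = Rσ = 6376·0.89977 = 5737 km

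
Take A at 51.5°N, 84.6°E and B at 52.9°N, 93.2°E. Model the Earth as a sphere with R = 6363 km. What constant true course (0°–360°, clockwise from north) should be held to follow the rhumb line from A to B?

75.1°

Meridional parts: M(φ₁)=+1.0521, M(φ₂)=+1.0919 → ΔM = +0.0399;  Δλ = +0.1501 rad
tan C = Δλ / ΔM = +3.7646 → C = 75.12°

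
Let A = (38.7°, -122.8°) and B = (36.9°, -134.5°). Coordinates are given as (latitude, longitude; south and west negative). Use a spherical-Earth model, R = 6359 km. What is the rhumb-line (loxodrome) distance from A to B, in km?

Δψ = ln[tan(π/4+φ₂/2)/tan(π/4+φ₁/2)] = -0.0398;  Δφ = -0.0314 rad,  Δλ = -0.2042 rad
q = Δφ/Δψ = 0.7901
d = R·√(Δφ² + q²Δλ²) = 6359·0.16437 = 1045 km

1045 km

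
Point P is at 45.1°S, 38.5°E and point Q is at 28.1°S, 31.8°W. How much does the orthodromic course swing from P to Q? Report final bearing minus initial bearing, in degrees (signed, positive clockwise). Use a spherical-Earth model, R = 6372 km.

At departure: θ₁ = atan2(sin Δλ cos φ₂, cos φ₁ sin φ₂ − sin φ₁ cos φ₂ cos Δλ) = 261.65°
At arrival: θ₂ = atan2(sin Δλ cos φ₁, −cos φ₂ sin φ₁ + sin φ₂ cos φ₁ cos Δλ) = 307.65°
Δθ = θ₂ − θ₁ = +46.0°

+46.0°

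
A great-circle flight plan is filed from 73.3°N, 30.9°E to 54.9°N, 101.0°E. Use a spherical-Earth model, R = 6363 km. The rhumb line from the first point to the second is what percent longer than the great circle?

Great circle: σ = 0.5737 rad → d_gc = Rσ = 3650.6 km
Rhumb: Δφ = -0.3211, Δλ = +1.2235, Δψ = -0.7677, q = Δφ/Δψ = 0.4183 → d_rh = R√(Δφ²+q²Δλ²) = 3844.7 km
Excess = (3844.7 − 3650.6) / 3650.6 = 194.1 / 3650.6 = 5.32% ≈ 5.3%

5.3%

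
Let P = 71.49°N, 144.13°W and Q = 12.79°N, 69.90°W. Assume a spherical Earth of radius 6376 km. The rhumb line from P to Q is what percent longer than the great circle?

3.9%

Great circle: σ = 1.2723 rad → d_gc = Rσ = 8112.3 km
Rhumb: Δφ = -1.0245, Δλ = +1.2956, Δψ = -1.5892, q = Δφ/Δψ = 0.6447 → d_rh = R√(Δφ²+q²Δλ²) = 8427.9 km
Excess = (8427.9 − 8112.3) / 8112.3 = 315.6 / 8112.3 = 3.89% ≈ 3.9%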